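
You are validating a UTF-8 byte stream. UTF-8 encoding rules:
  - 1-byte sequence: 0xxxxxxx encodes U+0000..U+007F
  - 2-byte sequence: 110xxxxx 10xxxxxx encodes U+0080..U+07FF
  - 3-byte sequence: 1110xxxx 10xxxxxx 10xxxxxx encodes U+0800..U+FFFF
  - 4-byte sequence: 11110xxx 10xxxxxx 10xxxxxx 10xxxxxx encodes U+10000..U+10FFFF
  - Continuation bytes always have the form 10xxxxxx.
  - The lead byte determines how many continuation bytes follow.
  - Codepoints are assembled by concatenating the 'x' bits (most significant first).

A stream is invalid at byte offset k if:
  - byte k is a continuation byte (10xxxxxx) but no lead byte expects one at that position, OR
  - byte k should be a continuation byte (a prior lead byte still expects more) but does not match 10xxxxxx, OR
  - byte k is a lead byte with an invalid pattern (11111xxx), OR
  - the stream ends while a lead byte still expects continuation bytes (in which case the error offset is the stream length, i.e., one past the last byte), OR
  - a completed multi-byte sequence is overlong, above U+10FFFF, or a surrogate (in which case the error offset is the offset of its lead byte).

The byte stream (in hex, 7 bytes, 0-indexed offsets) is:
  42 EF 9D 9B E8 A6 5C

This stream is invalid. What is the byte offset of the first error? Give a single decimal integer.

Byte[0]=42: 1-byte ASCII. cp=U+0042
Byte[1]=EF: 3-byte lead, need 2 cont bytes. acc=0xF
Byte[2]=9D: continuation. acc=(acc<<6)|0x1D=0x3DD
Byte[3]=9B: continuation. acc=(acc<<6)|0x1B=0xF75B
Completed: cp=U+F75B (starts at byte 1)
Byte[4]=E8: 3-byte lead, need 2 cont bytes. acc=0x8
Byte[5]=A6: continuation. acc=(acc<<6)|0x26=0x226
Byte[6]=5C: expected 10xxxxxx continuation. INVALID

Answer: 6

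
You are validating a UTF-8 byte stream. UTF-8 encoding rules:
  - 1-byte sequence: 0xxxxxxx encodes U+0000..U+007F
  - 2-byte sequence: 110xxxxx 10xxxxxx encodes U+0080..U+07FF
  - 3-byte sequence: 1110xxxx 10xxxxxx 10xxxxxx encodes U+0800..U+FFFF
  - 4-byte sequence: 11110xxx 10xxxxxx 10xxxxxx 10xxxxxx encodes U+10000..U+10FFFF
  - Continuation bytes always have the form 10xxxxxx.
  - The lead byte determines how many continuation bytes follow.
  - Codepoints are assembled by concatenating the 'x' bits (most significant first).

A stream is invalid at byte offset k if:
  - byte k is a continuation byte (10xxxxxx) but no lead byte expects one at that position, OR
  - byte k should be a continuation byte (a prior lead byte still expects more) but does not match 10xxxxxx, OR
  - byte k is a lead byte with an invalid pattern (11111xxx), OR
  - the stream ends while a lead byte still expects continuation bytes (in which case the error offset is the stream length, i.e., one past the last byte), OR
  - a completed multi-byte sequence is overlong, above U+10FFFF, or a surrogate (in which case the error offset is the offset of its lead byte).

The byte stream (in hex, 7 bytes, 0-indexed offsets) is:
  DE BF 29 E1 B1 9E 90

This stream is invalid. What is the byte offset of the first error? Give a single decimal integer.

Answer: 6

Derivation:
Byte[0]=DE: 2-byte lead, need 1 cont bytes. acc=0x1E
Byte[1]=BF: continuation. acc=(acc<<6)|0x3F=0x7BF
Completed: cp=U+07BF (starts at byte 0)
Byte[2]=29: 1-byte ASCII. cp=U+0029
Byte[3]=E1: 3-byte lead, need 2 cont bytes. acc=0x1
Byte[4]=B1: continuation. acc=(acc<<6)|0x31=0x71
Byte[5]=9E: continuation. acc=(acc<<6)|0x1E=0x1C5E
Completed: cp=U+1C5E (starts at byte 3)
Byte[6]=90: INVALID lead byte (not 0xxx/110x/1110/11110)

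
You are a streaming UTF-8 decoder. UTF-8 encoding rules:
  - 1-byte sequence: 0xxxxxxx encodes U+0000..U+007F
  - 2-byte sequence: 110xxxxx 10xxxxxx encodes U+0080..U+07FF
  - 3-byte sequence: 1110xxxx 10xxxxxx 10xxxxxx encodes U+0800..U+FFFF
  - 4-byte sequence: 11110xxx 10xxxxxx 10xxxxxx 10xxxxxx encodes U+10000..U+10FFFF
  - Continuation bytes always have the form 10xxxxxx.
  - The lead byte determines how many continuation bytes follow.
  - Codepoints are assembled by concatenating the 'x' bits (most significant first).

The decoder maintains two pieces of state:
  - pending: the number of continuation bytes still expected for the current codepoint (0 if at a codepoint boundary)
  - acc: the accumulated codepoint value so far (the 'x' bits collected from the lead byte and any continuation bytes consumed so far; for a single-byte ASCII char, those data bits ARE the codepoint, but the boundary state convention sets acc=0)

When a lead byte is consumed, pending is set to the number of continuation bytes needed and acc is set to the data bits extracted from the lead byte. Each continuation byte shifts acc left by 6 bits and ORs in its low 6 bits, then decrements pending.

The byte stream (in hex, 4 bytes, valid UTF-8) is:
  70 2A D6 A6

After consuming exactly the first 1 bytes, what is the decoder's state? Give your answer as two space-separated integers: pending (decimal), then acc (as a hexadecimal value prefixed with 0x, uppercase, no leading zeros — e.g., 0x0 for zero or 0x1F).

Answer: 0 0x0

Derivation:
Byte[0]=70: 1-byte. pending=0, acc=0x0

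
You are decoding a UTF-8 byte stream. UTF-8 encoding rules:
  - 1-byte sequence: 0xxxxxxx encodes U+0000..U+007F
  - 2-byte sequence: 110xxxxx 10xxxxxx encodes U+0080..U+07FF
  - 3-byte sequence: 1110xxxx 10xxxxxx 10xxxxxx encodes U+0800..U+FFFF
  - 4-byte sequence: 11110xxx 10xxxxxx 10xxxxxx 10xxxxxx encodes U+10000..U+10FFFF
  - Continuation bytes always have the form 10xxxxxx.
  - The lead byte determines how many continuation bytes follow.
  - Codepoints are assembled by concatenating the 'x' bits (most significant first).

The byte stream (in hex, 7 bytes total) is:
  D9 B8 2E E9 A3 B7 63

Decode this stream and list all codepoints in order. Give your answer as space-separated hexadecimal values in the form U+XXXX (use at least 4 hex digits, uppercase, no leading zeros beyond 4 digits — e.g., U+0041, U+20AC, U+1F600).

Byte[0]=D9: 2-byte lead, need 1 cont bytes. acc=0x19
Byte[1]=B8: continuation. acc=(acc<<6)|0x38=0x678
Completed: cp=U+0678 (starts at byte 0)
Byte[2]=2E: 1-byte ASCII. cp=U+002E
Byte[3]=E9: 3-byte lead, need 2 cont bytes. acc=0x9
Byte[4]=A3: continuation. acc=(acc<<6)|0x23=0x263
Byte[5]=B7: continuation. acc=(acc<<6)|0x37=0x98F7
Completed: cp=U+98F7 (starts at byte 3)
Byte[6]=63: 1-byte ASCII. cp=U+0063

Answer: U+0678 U+002E U+98F7 U+0063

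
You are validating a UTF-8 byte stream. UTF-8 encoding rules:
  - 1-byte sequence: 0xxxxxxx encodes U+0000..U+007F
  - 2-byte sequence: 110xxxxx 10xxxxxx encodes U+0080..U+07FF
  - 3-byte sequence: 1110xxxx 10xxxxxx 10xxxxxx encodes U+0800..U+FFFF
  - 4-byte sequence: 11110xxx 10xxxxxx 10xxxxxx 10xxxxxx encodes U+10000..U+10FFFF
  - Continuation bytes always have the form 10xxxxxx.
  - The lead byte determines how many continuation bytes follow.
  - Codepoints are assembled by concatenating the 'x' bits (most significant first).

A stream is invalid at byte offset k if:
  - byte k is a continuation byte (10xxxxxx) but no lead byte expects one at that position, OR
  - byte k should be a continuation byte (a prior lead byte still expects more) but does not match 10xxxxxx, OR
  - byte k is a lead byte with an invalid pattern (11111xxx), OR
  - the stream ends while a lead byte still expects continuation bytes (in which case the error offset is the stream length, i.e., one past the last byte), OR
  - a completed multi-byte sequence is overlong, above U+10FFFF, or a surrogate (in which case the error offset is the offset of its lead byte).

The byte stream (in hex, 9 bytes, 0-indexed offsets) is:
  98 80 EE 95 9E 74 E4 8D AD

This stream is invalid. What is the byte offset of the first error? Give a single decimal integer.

Answer: 0

Derivation:
Byte[0]=98: INVALID lead byte (not 0xxx/110x/1110/11110)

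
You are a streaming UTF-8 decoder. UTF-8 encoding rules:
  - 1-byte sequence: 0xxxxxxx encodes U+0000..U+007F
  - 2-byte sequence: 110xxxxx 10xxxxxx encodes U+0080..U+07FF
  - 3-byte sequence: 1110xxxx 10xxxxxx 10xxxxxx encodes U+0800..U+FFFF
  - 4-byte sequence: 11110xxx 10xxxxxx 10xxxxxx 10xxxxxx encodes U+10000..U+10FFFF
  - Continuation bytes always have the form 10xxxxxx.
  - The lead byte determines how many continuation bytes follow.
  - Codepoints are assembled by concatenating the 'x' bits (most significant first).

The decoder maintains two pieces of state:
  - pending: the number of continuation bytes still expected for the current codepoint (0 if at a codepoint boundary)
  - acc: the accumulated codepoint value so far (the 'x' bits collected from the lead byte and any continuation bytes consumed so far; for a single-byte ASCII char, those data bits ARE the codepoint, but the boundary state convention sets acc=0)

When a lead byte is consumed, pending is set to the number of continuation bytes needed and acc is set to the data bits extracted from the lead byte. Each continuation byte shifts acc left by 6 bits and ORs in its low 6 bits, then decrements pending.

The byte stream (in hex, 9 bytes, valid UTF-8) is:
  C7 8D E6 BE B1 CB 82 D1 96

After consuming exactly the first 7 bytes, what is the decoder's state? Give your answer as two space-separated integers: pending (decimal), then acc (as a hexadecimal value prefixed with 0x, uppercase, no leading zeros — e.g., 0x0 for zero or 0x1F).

Byte[0]=C7: 2-byte lead. pending=1, acc=0x7
Byte[1]=8D: continuation. acc=(acc<<6)|0x0D=0x1CD, pending=0
Byte[2]=E6: 3-byte lead. pending=2, acc=0x6
Byte[3]=BE: continuation. acc=(acc<<6)|0x3E=0x1BE, pending=1
Byte[4]=B1: continuation. acc=(acc<<6)|0x31=0x6FB1, pending=0
Byte[5]=CB: 2-byte lead. pending=1, acc=0xB
Byte[6]=82: continuation. acc=(acc<<6)|0x02=0x2C2, pending=0

Answer: 0 0x2C2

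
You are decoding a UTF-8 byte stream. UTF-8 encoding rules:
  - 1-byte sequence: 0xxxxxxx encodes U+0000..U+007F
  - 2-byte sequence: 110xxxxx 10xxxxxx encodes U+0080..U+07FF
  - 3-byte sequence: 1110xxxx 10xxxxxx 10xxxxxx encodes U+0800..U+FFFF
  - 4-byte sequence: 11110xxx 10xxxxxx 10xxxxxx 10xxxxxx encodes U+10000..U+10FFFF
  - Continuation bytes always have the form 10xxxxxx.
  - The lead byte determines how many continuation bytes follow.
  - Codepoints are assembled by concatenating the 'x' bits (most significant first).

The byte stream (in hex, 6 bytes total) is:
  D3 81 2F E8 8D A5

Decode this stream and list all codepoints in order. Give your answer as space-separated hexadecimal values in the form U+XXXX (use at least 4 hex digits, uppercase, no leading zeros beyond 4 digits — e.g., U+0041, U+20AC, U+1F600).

Answer: U+04C1 U+002F U+8365

Derivation:
Byte[0]=D3: 2-byte lead, need 1 cont bytes. acc=0x13
Byte[1]=81: continuation. acc=(acc<<6)|0x01=0x4C1
Completed: cp=U+04C1 (starts at byte 0)
Byte[2]=2F: 1-byte ASCII. cp=U+002F
Byte[3]=E8: 3-byte lead, need 2 cont bytes. acc=0x8
Byte[4]=8D: continuation. acc=(acc<<6)|0x0D=0x20D
Byte[5]=A5: continuation. acc=(acc<<6)|0x25=0x8365
Completed: cp=U+8365 (starts at byte 3)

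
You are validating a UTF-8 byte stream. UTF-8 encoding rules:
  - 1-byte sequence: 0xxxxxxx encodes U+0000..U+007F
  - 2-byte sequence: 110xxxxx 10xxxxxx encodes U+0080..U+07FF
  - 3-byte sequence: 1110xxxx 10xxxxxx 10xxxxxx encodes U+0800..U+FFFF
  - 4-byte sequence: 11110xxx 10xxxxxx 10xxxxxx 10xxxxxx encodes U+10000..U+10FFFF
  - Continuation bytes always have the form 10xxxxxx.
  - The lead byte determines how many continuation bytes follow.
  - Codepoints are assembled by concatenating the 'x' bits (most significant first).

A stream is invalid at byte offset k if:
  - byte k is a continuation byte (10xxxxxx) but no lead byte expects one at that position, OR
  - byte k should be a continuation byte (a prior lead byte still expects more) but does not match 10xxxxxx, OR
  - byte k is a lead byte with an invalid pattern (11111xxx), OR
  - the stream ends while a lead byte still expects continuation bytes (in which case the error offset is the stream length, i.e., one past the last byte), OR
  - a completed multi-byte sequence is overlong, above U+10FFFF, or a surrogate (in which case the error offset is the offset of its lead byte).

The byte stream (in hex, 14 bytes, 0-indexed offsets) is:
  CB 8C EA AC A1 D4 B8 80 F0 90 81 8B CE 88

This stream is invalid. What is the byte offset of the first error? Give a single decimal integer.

Answer: 7

Derivation:
Byte[0]=CB: 2-byte lead, need 1 cont bytes. acc=0xB
Byte[1]=8C: continuation. acc=(acc<<6)|0x0C=0x2CC
Completed: cp=U+02CC (starts at byte 0)
Byte[2]=EA: 3-byte lead, need 2 cont bytes. acc=0xA
Byte[3]=AC: continuation. acc=(acc<<6)|0x2C=0x2AC
Byte[4]=A1: continuation. acc=(acc<<6)|0x21=0xAB21
Completed: cp=U+AB21 (starts at byte 2)
Byte[5]=D4: 2-byte lead, need 1 cont bytes. acc=0x14
Byte[6]=B8: continuation. acc=(acc<<6)|0x38=0x538
Completed: cp=U+0538 (starts at byte 5)
Byte[7]=80: INVALID lead byte (not 0xxx/110x/1110/11110)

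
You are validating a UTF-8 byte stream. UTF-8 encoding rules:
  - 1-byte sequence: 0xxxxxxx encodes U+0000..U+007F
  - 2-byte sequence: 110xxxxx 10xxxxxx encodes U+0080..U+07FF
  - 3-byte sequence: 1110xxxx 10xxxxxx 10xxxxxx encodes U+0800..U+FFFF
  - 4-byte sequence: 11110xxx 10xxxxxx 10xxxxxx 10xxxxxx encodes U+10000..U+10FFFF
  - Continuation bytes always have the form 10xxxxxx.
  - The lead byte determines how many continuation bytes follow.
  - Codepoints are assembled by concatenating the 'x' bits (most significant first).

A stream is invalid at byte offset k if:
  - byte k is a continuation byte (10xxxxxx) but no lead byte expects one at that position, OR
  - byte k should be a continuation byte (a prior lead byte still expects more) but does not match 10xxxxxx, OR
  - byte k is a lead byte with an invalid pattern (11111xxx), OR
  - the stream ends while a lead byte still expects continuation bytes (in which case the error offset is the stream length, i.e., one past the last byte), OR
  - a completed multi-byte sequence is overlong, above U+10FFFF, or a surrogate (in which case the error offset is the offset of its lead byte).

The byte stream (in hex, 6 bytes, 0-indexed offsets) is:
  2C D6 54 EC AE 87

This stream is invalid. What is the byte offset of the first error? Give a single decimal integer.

Answer: 2

Derivation:
Byte[0]=2C: 1-byte ASCII. cp=U+002C
Byte[1]=D6: 2-byte lead, need 1 cont bytes. acc=0x16
Byte[2]=54: expected 10xxxxxx continuation. INVALID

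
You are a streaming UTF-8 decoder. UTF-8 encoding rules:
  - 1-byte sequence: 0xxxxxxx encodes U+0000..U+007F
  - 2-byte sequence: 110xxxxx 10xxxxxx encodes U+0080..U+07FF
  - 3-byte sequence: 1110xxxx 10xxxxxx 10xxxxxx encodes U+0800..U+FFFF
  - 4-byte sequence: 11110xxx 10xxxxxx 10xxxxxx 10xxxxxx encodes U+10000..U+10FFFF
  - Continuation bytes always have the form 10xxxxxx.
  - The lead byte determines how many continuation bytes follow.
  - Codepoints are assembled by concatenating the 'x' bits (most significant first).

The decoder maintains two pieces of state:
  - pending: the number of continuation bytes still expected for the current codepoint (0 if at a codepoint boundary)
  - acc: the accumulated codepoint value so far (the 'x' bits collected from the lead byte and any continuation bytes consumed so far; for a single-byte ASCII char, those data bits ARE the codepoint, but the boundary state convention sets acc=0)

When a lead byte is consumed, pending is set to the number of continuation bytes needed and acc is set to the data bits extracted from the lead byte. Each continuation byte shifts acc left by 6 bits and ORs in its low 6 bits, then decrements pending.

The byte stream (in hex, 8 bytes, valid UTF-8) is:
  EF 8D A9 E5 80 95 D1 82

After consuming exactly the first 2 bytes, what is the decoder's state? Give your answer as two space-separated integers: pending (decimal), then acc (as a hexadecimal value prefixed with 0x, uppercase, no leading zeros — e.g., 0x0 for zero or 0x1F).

Answer: 1 0x3CD

Derivation:
Byte[0]=EF: 3-byte lead. pending=2, acc=0xF
Byte[1]=8D: continuation. acc=(acc<<6)|0x0D=0x3CD, pending=1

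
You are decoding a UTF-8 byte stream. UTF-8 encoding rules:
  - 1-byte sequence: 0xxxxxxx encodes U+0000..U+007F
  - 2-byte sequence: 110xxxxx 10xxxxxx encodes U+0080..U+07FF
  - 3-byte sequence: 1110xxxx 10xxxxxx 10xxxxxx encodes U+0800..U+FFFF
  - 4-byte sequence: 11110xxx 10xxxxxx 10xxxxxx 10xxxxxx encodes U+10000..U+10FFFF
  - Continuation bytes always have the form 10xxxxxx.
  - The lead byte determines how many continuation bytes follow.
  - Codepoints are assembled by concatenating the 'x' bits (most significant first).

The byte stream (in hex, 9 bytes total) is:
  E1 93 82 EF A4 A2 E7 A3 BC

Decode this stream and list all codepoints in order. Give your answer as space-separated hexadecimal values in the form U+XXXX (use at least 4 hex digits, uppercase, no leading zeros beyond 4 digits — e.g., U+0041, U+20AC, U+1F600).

Byte[0]=E1: 3-byte lead, need 2 cont bytes. acc=0x1
Byte[1]=93: continuation. acc=(acc<<6)|0x13=0x53
Byte[2]=82: continuation. acc=(acc<<6)|0x02=0x14C2
Completed: cp=U+14C2 (starts at byte 0)
Byte[3]=EF: 3-byte lead, need 2 cont bytes. acc=0xF
Byte[4]=A4: continuation. acc=(acc<<6)|0x24=0x3E4
Byte[5]=A2: continuation. acc=(acc<<6)|0x22=0xF922
Completed: cp=U+F922 (starts at byte 3)
Byte[6]=E7: 3-byte lead, need 2 cont bytes. acc=0x7
Byte[7]=A3: continuation. acc=(acc<<6)|0x23=0x1E3
Byte[8]=BC: continuation. acc=(acc<<6)|0x3C=0x78FC
Completed: cp=U+78FC (starts at byte 6)

Answer: U+14C2 U+F922 U+78FC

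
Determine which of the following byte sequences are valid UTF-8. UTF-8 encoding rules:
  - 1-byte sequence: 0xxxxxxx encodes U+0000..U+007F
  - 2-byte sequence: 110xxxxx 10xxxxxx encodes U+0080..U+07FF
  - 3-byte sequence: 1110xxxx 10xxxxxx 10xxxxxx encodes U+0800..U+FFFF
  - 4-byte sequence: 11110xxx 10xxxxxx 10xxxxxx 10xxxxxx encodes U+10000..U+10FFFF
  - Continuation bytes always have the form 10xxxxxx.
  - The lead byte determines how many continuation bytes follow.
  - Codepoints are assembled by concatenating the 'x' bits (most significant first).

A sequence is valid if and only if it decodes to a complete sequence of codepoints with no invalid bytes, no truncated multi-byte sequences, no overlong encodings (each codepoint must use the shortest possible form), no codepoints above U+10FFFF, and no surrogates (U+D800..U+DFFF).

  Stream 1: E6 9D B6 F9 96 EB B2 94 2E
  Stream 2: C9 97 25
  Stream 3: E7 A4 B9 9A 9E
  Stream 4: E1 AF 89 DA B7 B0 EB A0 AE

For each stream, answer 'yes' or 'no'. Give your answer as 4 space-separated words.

Answer: no yes no no

Derivation:
Stream 1: error at byte offset 3. INVALID
Stream 2: decodes cleanly. VALID
Stream 3: error at byte offset 3. INVALID
Stream 4: error at byte offset 5. INVALID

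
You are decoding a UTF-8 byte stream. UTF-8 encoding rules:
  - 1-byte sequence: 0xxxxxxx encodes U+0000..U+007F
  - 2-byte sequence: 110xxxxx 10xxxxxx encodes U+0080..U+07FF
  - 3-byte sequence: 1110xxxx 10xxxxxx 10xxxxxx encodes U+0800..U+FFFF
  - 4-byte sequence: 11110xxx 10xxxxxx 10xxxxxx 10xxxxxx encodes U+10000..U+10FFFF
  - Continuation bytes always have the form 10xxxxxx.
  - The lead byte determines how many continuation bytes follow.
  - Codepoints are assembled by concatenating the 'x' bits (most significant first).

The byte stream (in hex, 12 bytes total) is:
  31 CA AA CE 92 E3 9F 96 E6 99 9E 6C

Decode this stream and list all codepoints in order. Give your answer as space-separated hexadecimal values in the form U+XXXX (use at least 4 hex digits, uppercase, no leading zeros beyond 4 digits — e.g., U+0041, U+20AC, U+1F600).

Byte[0]=31: 1-byte ASCII. cp=U+0031
Byte[1]=CA: 2-byte lead, need 1 cont bytes. acc=0xA
Byte[2]=AA: continuation. acc=(acc<<6)|0x2A=0x2AA
Completed: cp=U+02AA (starts at byte 1)
Byte[3]=CE: 2-byte lead, need 1 cont bytes. acc=0xE
Byte[4]=92: continuation. acc=(acc<<6)|0x12=0x392
Completed: cp=U+0392 (starts at byte 3)
Byte[5]=E3: 3-byte lead, need 2 cont bytes. acc=0x3
Byte[6]=9F: continuation. acc=(acc<<6)|0x1F=0xDF
Byte[7]=96: continuation. acc=(acc<<6)|0x16=0x37D6
Completed: cp=U+37D6 (starts at byte 5)
Byte[8]=E6: 3-byte lead, need 2 cont bytes. acc=0x6
Byte[9]=99: continuation. acc=(acc<<6)|0x19=0x199
Byte[10]=9E: continuation. acc=(acc<<6)|0x1E=0x665E
Completed: cp=U+665E (starts at byte 8)
Byte[11]=6C: 1-byte ASCII. cp=U+006C

Answer: U+0031 U+02AA U+0392 U+37D6 U+665E U+006C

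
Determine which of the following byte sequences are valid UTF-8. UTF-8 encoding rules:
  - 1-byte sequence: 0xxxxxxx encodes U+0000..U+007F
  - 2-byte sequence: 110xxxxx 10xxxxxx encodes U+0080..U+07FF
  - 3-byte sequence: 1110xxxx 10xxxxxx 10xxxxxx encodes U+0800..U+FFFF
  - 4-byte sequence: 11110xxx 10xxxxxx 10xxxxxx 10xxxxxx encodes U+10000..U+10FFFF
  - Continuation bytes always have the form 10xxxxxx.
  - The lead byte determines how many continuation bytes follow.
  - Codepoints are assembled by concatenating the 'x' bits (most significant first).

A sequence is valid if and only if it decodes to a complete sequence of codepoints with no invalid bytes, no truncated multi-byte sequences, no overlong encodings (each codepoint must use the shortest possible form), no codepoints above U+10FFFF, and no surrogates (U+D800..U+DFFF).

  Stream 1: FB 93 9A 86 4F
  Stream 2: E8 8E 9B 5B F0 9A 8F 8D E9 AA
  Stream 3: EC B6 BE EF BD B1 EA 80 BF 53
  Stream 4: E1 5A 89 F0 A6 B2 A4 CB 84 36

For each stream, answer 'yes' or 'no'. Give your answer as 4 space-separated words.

Answer: no no yes no

Derivation:
Stream 1: error at byte offset 0. INVALID
Stream 2: error at byte offset 10. INVALID
Stream 3: decodes cleanly. VALID
Stream 4: error at byte offset 1. INVALID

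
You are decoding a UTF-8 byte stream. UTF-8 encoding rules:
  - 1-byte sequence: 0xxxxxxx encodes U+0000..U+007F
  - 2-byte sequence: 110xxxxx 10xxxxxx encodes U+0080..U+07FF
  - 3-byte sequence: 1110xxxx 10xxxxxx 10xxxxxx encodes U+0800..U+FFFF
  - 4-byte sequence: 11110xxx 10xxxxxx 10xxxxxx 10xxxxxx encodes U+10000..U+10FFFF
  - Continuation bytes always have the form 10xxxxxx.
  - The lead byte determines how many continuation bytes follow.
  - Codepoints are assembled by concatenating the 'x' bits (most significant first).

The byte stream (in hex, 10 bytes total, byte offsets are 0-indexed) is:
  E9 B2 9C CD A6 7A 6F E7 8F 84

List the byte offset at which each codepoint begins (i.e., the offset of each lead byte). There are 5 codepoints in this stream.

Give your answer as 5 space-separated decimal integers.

Byte[0]=E9: 3-byte lead, need 2 cont bytes. acc=0x9
Byte[1]=B2: continuation. acc=(acc<<6)|0x32=0x272
Byte[2]=9C: continuation. acc=(acc<<6)|0x1C=0x9C9C
Completed: cp=U+9C9C (starts at byte 0)
Byte[3]=CD: 2-byte lead, need 1 cont bytes. acc=0xD
Byte[4]=A6: continuation. acc=(acc<<6)|0x26=0x366
Completed: cp=U+0366 (starts at byte 3)
Byte[5]=7A: 1-byte ASCII. cp=U+007A
Byte[6]=6F: 1-byte ASCII. cp=U+006F
Byte[7]=E7: 3-byte lead, need 2 cont bytes. acc=0x7
Byte[8]=8F: continuation. acc=(acc<<6)|0x0F=0x1CF
Byte[9]=84: continuation. acc=(acc<<6)|0x04=0x73C4
Completed: cp=U+73C4 (starts at byte 7)

Answer: 0 3 5 6 7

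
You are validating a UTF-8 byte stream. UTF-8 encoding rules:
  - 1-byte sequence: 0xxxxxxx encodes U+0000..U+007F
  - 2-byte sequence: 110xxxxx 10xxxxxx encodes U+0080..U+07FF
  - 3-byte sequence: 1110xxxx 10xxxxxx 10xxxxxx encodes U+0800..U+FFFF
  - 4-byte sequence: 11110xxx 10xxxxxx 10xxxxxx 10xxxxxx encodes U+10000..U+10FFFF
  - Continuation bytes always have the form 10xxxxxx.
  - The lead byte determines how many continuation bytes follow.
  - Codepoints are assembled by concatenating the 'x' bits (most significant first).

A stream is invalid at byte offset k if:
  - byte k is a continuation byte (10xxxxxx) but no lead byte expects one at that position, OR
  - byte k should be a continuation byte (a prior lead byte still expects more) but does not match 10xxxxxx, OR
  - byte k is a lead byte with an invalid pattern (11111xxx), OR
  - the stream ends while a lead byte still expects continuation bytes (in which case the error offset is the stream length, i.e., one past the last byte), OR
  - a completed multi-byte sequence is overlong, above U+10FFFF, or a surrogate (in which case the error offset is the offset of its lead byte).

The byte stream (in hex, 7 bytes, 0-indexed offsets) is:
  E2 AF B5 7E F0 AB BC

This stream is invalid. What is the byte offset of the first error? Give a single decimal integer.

Byte[0]=E2: 3-byte lead, need 2 cont bytes. acc=0x2
Byte[1]=AF: continuation. acc=(acc<<6)|0x2F=0xAF
Byte[2]=B5: continuation. acc=(acc<<6)|0x35=0x2BF5
Completed: cp=U+2BF5 (starts at byte 0)
Byte[3]=7E: 1-byte ASCII. cp=U+007E
Byte[4]=F0: 4-byte lead, need 3 cont bytes. acc=0x0
Byte[5]=AB: continuation. acc=(acc<<6)|0x2B=0x2B
Byte[6]=BC: continuation. acc=(acc<<6)|0x3C=0xAFC
Byte[7]: stream ended, expected continuation. INVALID

Answer: 7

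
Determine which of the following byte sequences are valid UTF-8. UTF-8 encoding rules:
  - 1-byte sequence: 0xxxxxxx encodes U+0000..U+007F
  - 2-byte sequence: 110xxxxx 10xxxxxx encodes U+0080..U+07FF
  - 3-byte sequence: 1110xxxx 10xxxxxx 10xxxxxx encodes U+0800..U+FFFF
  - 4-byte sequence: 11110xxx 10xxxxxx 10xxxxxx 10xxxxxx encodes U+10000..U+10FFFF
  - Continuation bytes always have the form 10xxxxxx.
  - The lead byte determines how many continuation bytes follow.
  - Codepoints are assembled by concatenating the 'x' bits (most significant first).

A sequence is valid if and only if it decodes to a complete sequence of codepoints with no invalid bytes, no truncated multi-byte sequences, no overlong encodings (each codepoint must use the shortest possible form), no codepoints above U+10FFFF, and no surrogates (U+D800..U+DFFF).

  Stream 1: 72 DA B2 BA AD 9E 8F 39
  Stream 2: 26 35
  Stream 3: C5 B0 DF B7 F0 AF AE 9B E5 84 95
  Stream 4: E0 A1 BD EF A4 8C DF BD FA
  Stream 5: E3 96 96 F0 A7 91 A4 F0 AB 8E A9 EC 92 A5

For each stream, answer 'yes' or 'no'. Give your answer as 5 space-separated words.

Stream 1: error at byte offset 3. INVALID
Stream 2: decodes cleanly. VALID
Stream 3: decodes cleanly. VALID
Stream 4: error at byte offset 8. INVALID
Stream 5: decodes cleanly. VALID

Answer: no yes yes no yes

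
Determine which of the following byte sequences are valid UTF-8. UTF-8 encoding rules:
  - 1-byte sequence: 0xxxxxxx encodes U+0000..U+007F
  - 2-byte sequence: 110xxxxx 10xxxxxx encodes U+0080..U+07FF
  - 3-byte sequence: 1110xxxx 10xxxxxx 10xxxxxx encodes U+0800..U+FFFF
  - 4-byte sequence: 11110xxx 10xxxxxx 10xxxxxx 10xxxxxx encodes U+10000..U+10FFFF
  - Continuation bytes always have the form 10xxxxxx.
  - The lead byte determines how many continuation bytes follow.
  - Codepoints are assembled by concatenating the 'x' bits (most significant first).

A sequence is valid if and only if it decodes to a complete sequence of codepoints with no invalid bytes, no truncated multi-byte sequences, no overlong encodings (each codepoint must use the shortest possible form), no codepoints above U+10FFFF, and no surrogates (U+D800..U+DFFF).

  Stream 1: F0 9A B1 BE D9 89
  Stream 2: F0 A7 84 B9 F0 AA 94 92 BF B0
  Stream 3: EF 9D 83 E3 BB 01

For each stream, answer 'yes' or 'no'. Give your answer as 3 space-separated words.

Answer: yes no no

Derivation:
Stream 1: decodes cleanly. VALID
Stream 2: error at byte offset 8. INVALID
Stream 3: error at byte offset 5. INVALID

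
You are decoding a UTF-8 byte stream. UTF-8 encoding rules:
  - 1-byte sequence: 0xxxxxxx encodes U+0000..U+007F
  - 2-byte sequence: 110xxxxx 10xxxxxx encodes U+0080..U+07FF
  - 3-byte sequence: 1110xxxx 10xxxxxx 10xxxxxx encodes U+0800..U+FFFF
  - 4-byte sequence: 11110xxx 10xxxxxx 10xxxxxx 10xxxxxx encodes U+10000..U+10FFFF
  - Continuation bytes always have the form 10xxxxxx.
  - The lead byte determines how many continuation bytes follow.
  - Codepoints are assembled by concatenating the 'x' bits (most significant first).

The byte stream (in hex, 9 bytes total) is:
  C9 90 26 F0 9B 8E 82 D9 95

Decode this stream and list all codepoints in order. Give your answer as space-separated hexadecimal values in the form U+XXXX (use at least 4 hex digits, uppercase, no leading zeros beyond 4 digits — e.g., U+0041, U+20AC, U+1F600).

Byte[0]=C9: 2-byte lead, need 1 cont bytes. acc=0x9
Byte[1]=90: continuation. acc=(acc<<6)|0x10=0x250
Completed: cp=U+0250 (starts at byte 0)
Byte[2]=26: 1-byte ASCII. cp=U+0026
Byte[3]=F0: 4-byte lead, need 3 cont bytes. acc=0x0
Byte[4]=9B: continuation. acc=(acc<<6)|0x1B=0x1B
Byte[5]=8E: continuation. acc=(acc<<6)|0x0E=0x6CE
Byte[6]=82: continuation. acc=(acc<<6)|0x02=0x1B382
Completed: cp=U+1B382 (starts at byte 3)
Byte[7]=D9: 2-byte lead, need 1 cont bytes. acc=0x19
Byte[8]=95: continuation. acc=(acc<<6)|0x15=0x655
Completed: cp=U+0655 (starts at byte 7)

Answer: U+0250 U+0026 U+1B382 U+0655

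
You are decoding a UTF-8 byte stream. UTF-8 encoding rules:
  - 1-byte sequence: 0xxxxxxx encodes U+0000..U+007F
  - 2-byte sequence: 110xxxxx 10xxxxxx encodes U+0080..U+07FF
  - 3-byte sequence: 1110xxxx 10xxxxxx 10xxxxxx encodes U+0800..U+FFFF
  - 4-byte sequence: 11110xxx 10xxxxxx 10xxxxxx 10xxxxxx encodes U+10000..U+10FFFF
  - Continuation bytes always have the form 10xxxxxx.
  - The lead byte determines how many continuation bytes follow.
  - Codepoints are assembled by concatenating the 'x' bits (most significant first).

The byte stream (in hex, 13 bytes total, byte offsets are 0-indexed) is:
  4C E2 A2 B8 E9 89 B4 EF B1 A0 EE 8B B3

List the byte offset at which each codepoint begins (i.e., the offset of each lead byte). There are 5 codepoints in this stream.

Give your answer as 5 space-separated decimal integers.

Byte[0]=4C: 1-byte ASCII. cp=U+004C
Byte[1]=E2: 3-byte lead, need 2 cont bytes. acc=0x2
Byte[2]=A2: continuation. acc=(acc<<6)|0x22=0xA2
Byte[3]=B8: continuation. acc=(acc<<6)|0x38=0x28B8
Completed: cp=U+28B8 (starts at byte 1)
Byte[4]=E9: 3-byte lead, need 2 cont bytes. acc=0x9
Byte[5]=89: continuation. acc=(acc<<6)|0x09=0x249
Byte[6]=B4: continuation. acc=(acc<<6)|0x34=0x9274
Completed: cp=U+9274 (starts at byte 4)
Byte[7]=EF: 3-byte lead, need 2 cont bytes. acc=0xF
Byte[8]=B1: continuation. acc=(acc<<6)|0x31=0x3F1
Byte[9]=A0: continuation. acc=(acc<<6)|0x20=0xFC60
Completed: cp=U+FC60 (starts at byte 7)
Byte[10]=EE: 3-byte lead, need 2 cont bytes. acc=0xE
Byte[11]=8B: continuation. acc=(acc<<6)|0x0B=0x38B
Byte[12]=B3: continuation. acc=(acc<<6)|0x33=0xE2F3
Completed: cp=U+E2F3 (starts at byte 10)

Answer: 0 1 4 7 10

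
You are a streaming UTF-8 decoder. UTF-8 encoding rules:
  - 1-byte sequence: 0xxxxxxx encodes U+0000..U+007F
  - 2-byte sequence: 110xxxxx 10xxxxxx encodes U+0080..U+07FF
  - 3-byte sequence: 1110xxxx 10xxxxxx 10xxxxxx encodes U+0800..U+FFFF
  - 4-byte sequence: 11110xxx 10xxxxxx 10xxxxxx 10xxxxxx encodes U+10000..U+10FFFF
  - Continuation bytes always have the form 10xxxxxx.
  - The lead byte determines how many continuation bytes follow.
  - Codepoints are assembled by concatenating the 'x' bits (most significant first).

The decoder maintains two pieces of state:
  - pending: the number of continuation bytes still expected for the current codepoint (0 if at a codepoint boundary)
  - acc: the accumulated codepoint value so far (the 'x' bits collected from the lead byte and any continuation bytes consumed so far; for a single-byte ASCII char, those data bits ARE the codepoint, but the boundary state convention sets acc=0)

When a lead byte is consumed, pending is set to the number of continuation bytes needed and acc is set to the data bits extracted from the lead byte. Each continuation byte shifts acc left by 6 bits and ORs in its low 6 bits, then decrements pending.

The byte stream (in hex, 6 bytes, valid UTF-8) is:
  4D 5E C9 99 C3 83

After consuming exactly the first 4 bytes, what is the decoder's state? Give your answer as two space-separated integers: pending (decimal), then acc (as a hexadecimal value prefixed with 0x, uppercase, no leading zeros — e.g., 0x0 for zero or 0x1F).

Answer: 0 0x259

Derivation:
Byte[0]=4D: 1-byte. pending=0, acc=0x0
Byte[1]=5E: 1-byte. pending=0, acc=0x0
Byte[2]=C9: 2-byte lead. pending=1, acc=0x9
Byte[3]=99: continuation. acc=(acc<<6)|0x19=0x259, pending=0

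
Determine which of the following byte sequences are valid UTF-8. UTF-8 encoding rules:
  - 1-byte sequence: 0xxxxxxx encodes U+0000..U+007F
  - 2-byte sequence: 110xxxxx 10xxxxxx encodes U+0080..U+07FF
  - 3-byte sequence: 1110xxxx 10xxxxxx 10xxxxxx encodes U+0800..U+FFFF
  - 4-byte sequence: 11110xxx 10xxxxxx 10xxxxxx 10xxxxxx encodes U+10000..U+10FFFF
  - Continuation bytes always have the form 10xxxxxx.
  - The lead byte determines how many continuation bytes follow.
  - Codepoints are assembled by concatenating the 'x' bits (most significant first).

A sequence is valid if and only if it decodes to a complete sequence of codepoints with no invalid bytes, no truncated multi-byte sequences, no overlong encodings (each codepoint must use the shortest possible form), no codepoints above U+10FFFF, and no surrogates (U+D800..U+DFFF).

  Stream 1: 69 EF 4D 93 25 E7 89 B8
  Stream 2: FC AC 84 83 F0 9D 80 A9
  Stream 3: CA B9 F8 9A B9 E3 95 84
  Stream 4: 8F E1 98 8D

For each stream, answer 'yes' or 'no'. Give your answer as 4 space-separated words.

Answer: no no no no

Derivation:
Stream 1: error at byte offset 2. INVALID
Stream 2: error at byte offset 0. INVALID
Stream 3: error at byte offset 2. INVALID
Stream 4: error at byte offset 0. INVALID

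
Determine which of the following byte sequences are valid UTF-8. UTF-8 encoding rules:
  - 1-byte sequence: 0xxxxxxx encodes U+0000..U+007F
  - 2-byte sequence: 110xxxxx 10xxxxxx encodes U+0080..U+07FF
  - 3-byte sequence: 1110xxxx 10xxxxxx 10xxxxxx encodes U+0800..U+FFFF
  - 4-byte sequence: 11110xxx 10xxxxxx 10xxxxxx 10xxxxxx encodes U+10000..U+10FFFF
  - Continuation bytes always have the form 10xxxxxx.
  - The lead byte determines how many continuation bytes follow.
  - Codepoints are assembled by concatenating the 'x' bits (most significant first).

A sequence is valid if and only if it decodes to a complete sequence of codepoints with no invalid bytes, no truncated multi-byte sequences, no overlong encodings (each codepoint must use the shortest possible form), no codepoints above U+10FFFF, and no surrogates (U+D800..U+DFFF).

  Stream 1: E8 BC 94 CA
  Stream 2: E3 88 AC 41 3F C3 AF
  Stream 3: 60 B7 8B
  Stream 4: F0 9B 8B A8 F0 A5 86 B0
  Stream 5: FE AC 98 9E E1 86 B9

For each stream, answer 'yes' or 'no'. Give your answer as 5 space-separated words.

Stream 1: error at byte offset 4. INVALID
Stream 2: decodes cleanly. VALID
Stream 3: error at byte offset 1. INVALID
Stream 4: decodes cleanly. VALID
Stream 5: error at byte offset 0. INVALID

Answer: no yes no yes no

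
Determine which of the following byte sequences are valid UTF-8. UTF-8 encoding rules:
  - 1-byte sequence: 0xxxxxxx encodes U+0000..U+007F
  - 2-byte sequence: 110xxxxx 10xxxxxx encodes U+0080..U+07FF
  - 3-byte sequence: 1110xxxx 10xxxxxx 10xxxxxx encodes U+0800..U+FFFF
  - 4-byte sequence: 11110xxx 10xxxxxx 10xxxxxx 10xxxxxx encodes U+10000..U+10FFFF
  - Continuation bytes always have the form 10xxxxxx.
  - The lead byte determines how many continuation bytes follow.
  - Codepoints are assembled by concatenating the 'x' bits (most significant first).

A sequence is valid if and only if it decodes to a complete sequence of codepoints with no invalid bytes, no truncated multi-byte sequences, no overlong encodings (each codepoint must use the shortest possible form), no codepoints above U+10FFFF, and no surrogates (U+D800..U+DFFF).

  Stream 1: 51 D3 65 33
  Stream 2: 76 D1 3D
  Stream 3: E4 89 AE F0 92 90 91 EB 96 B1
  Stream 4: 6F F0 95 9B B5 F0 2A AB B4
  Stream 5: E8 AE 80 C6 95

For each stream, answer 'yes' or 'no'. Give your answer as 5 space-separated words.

Answer: no no yes no yes

Derivation:
Stream 1: error at byte offset 2. INVALID
Stream 2: error at byte offset 2. INVALID
Stream 3: decodes cleanly. VALID
Stream 4: error at byte offset 6. INVALID
Stream 5: decodes cleanly. VALID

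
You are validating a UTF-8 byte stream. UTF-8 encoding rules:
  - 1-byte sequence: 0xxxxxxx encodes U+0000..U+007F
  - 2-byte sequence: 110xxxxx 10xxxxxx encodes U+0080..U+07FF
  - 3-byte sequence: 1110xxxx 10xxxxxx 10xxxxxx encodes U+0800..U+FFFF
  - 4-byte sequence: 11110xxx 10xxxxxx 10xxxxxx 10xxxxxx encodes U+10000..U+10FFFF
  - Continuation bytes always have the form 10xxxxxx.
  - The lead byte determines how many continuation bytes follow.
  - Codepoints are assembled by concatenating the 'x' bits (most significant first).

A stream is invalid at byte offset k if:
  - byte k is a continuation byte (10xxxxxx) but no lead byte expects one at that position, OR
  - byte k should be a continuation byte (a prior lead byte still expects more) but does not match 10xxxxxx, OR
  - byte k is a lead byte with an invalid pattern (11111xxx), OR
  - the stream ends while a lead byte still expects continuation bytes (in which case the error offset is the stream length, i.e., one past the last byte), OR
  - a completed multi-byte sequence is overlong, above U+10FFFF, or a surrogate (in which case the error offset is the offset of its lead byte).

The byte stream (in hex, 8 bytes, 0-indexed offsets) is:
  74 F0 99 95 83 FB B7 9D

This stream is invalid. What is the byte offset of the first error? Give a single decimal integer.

Answer: 5

Derivation:
Byte[0]=74: 1-byte ASCII. cp=U+0074
Byte[1]=F0: 4-byte lead, need 3 cont bytes. acc=0x0
Byte[2]=99: continuation. acc=(acc<<6)|0x19=0x19
Byte[3]=95: continuation. acc=(acc<<6)|0x15=0x655
Byte[4]=83: continuation. acc=(acc<<6)|0x03=0x19543
Completed: cp=U+19543 (starts at byte 1)
Byte[5]=FB: INVALID lead byte (not 0xxx/110x/1110/11110)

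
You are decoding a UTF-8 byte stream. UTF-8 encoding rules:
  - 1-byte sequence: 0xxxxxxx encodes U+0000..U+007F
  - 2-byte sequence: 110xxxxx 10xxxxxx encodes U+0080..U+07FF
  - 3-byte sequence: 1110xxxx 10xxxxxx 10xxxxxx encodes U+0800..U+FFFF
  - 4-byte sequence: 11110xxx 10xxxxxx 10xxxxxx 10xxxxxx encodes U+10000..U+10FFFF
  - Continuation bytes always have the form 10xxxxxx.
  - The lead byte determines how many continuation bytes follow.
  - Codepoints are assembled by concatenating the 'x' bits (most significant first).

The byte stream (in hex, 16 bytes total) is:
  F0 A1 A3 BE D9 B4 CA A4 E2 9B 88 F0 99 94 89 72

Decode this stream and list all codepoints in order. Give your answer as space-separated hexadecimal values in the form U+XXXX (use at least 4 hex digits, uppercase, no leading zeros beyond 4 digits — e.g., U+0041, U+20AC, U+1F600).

Answer: U+218FE U+0674 U+02A4 U+26C8 U+19509 U+0072

Derivation:
Byte[0]=F0: 4-byte lead, need 3 cont bytes. acc=0x0
Byte[1]=A1: continuation. acc=(acc<<6)|0x21=0x21
Byte[2]=A3: continuation. acc=(acc<<6)|0x23=0x863
Byte[3]=BE: continuation. acc=(acc<<6)|0x3E=0x218FE
Completed: cp=U+218FE (starts at byte 0)
Byte[4]=D9: 2-byte lead, need 1 cont bytes. acc=0x19
Byte[5]=B4: continuation. acc=(acc<<6)|0x34=0x674
Completed: cp=U+0674 (starts at byte 4)
Byte[6]=CA: 2-byte lead, need 1 cont bytes. acc=0xA
Byte[7]=A4: continuation. acc=(acc<<6)|0x24=0x2A4
Completed: cp=U+02A4 (starts at byte 6)
Byte[8]=E2: 3-byte lead, need 2 cont bytes. acc=0x2
Byte[9]=9B: continuation. acc=(acc<<6)|0x1B=0x9B
Byte[10]=88: continuation. acc=(acc<<6)|0x08=0x26C8
Completed: cp=U+26C8 (starts at byte 8)
Byte[11]=F0: 4-byte lead, need 3 cont bytes. acc=0x0
Byte[12]=99: continuation. acc=(acc<<6)|0x19=0x19
Byte[13]=94: continuation. acc=(acc<<6)|0x14=0x654
Byte[14]=89: continuation. acc=(acc<<6)|0x09=0x19509
Completed: cp=U+19509 (starts at byte 11)
Byte[15]=72: 1-byte ASCII. cp=U+0072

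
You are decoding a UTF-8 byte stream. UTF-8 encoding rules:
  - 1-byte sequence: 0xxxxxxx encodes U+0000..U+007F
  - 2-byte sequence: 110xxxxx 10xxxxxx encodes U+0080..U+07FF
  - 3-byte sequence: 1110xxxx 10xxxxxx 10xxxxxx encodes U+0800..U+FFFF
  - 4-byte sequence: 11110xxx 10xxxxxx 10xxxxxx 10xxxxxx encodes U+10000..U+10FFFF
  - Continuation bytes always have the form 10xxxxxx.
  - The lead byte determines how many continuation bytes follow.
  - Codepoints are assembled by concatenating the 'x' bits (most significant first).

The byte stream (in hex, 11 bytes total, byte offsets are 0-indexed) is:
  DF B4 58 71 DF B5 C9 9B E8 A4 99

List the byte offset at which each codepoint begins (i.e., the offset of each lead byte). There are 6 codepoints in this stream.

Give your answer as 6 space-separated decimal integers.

Byte[0]=DF: 2-byte lead, need 1 cont bytes. acc=0x1F
Byte[1]=B4: continuation. acc=(acc<<6)|0x34=0x7F4
Completed: cp=U+07F4 (starts at byte 0)
Byte[2]=58: 1-byte ASCII. cp=U+0058
Byte[3]=71: 1-byte ASCII. cp=U+0071
Byte[4]=DF: 2-byte lead, need 1 cont bytes. acc=0x1F
Byte[5]=B5: continuation. acc=(acc<<6)|0x35=0x7F5
Completed: cp=U+07F5 (starts at byte 4)
Byte[6]=C9: 2-byte lead, need 1 cont bytes. acc=0x9
Byte[7]=9B: continuation. acc=(acc<<6)|0x1B=0x25B
Completed: cp=U+025B (starts at byte 6)
Byte[8]=E8: 3-byte lead, need 2 cont bytes. acc=0x8
Byte[9]=A4: continuation. acc=(acc<<6)|0x24=0x224
Byte[10]=99: continuation. acc=(acc<<6)|0x19=0x8919
Completed: cp=U+8919 (starts at byte 8)

Answer: 0 2 3 4 6 8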